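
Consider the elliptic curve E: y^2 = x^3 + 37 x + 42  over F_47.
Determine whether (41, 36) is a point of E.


Check whether y^2 = x^3 + 37 x + 42 (mod 47) for (x, y) = (41, 36).
LHS: y^2 = 36^2 mod 47 = 27
RHS: x^3 + 37 x + 42 = 41^3 + 37*41 + 42 mod 47 = 27
LHS = RHS

Yes, on the curve


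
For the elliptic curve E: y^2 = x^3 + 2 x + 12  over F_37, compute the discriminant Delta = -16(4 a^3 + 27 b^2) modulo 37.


4 a^3 + 27 b^2 = 4*2^3 + 27*12^2 = 32 + 3888 = 3920
Delta = -16 * (3920) = -62720
Delta mod 37 = 32

Delta = 32 (mod 37)


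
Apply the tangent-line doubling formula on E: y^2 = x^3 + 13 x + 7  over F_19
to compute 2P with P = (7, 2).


Doubling: s = (3 x1^2 + a) / (2 y1)
s = (3*7^2 + 13) / (2*2) mod 19 = 2
x3 = s^2 - 2 x1 mod 19 = 2^2 - 2*7 = 9
y3 = s (x1 - x3) - y1 mod 19 = 2 * (7 - 9) - 2 = 13

2P = (9, 13)


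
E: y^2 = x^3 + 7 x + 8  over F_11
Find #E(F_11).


For each x in F_11, count y with y^2 = x^3 + 7 x + 8 mod 11:
  x = 1: RHS = 5, y in [4, 7]  -> 2 point(s)
  x = 3: RHS = 1, y in [1, 10]  -> 2 point(s)
  x = 4: RHS = 1, y in [1, 10]  -> 2 point(s)
  x = 5: RHS = 3, y in [5, 6]  -> 2 point(s)
  x = 7: RHS = 4, y in [2, 9]  -> 2 point(s)
  x = 8: RHS = 4, y in [2, 9]  -> 2 point(s)
  x = 10: RHS = 0, y in [0]  -> 1 point(s)
Affine points: 13. Add the point at infinity: total = 14.

#E(F_11) = 14


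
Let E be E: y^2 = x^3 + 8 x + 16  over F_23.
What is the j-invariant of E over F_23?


Delta = -16(4 a^3 + 27 b^2) mod 23 = 22
-1728 * (4 a)^3 = -1728 * (4*8)^3 mod 23 = 21
j = 21 * 22^(-1) mod 23 = 2

j = 2 (mod 23)


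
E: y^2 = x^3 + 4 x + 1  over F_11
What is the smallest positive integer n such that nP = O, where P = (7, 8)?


Compute successive multiples of P until we hit O:
  1P = (7, 8)
  2P = (0, 1)
  3P = (5, 5)
  4P = (4, 2)
  5P = (4, 9)
  6P = (5, 6)
  7P = (0, 10)
  8P = (7, 3)
  ... (continuing to 9P)
  9P = O

ord(P) = 9


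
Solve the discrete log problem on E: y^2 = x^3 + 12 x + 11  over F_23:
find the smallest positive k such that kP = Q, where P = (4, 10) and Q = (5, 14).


Enumerate multiples of P until we hit Q = (5, 14):
  1P = (4, 10)
  2P = (1, 22)
  3P = (11, 18)
  4P = (14, 18)
  5P = (13, 15)
  6P = (10, 2)
  7P = (21, 5)
  8P = (7, 22)
  9P = (5, 9)
  10P = (15, 1)
  11P = (6, 0)
  12P = (15, 22)
  13P = (5, 14)
Match found at i = 13.

k = 13


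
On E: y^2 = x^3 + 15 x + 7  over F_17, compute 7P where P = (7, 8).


k = 7 = 111_2 (binary, LSB first: 111)
Double-and-add from P = (7, 8):
  bit 0 = 1: acc = O + (7, 8) = (7, 8)
  bit 1 = 1: acc = (7, 8) + (16, 5) = (13, 11)
  bit 2 = 1: acc = (13, 11) + (10, 16) = (10, 1)

7P = (10, 1)


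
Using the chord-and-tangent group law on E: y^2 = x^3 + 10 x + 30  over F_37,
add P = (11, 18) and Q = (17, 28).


P != Q, so use the chord formula.
s = (y2 - y1) / (x2 - x1) = (10) / (6) mod 37 = 14
x3 = s^2 - x1 - x2 mod 37 = 14^2 - 11 - 17 = 20
y3 = s (x1 - x3) - y1 mod 37 = 14 * (11 - 20) - 18 = 4

P + Q = (20, 4)


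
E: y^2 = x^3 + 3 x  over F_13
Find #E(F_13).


For each x in F_13, count y with y^2 = x^3 + 3 x + 0 mod 13:
  x = 0: RHS = 0, y in [0]  -> 1 point(s)
  x = 1: RHS = 4, y in [2, 11]  -> 2 point(s)
  x = 2: RHS = 1, y in [1, 12]  -> 2 point(s)
  x = 3: RHS = 10, y in [6, 7]  -> 2 point(s)
  x = 5: RHS = 10, y in [6, 7]  -> 2 point(s)
  x = 6: RHS = 0, y in [0]  -> 1 point(s)
  x = 7: RHS = 0, y in [0]  -> 1 point(s)
  x = 8: RHS = 3, y in [4, 9]  -> 2 point(s)
  x = 10: RHS = 3, y in [4, 9]  -> 2 point(s)
  x = 11: RHS = 12, y in [5, 8]  -> 2 point(s)
  x = 12: RHS = 9, y in [3, 10]  -> 2 point(s)
Affine points: 19. Add the point at infinity: total = 20.

#E(F_13) = 20


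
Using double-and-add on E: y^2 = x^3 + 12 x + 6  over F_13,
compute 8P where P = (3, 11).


k = 8 = 1000_2 (binary, LSB first: 0001)
Double-and-add from P = (3, 11):
  bit 0 = 0: acc unchanged = O
  bit 1 = 0: acc unchanged = O
  bit 2 = 0: acc unchanged = O
  bit 3 = 1: acc = O + (8, 4) = (8, 4)

8P = (8, 4)


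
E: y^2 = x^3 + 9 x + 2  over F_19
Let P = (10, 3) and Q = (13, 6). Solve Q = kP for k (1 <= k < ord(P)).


Enumerate multiples of P until we hit Q = (13, 6):
  1P = (10, 3)
  2P = (15, 15)
  3P = (18, 12)
  4P = (8, 4)
  5P = (6, 14)
  6P = (7, 3)
  7P = (2, 16)
  8P = (4, 11)
  9P = (11, 11)
  10P = (5, 18)
  11P = (13, 6)
Match found at i = 11.

k = 11


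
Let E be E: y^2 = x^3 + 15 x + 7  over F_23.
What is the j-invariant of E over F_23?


Delta = -16(4 a^3 + 27 b^2) mod 23 = 8
-1728 * (4 a)^3 = -1728 * (4*15)^3 mod 23 = 2
j = 2 * 8^(-1) mod 23 = 6

j = 6 (mod 23)


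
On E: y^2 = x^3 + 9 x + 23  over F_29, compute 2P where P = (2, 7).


Doubling: s = (3 x1^2 + a) / (2 y1)
s = (3*2^2 + 9) / (2*7) mod 29 = 16
x3 = s^2 - 2 x1 mod 29 = 16^2 - 2*2 = 20
y3 = s (x1 - x3) - y1 mod 29 = 16 * (2 - 20) - 7 = 24

2P = (20, 24)


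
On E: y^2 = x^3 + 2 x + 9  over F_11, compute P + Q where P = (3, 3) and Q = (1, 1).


P != Q, so use the chord formula.
s = (y2 - y1) / (x2 - x1) = (9) / (9) mod 11 = 1
x3 = s^2 - x1 - x2 mod 11 = 1^2 - 3 - 1 = 8
y3 = s (x1 - x3) - y1 mod 11 = 1 * (3 - 8) - 3 = 3

P + Q = (8, 3)


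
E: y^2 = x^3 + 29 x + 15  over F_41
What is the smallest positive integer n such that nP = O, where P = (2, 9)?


Compute successive multiples of P until we hit O:
  1P = (2, 9)
  2P = (37, 32)
  3P = (11, 5)
  4P = (12, 0)
  5P = (11, 36)
  6P = (37, 9)
  7P = (2, 32)
  8P = O

ord(P) = 8


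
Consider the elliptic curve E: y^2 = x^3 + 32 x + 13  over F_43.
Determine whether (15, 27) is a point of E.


Check whether y^2 = x^3 + 32 x + 13 (mod 43) for (x, y) = (15, 27).
LHS: y^2 = 27^2 mod 43 = 41
RHS: x^3 + 32 x + 13 = 15^3 + 32*15 + 13 mod 43 = 41
LHS = RHS

Yes, on the curve


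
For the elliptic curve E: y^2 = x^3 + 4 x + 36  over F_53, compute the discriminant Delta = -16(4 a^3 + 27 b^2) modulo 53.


4 a^3 + 27 b^2 = 4*4^3 + 27*36^2 = 256 + 34992 = 35248
Delta = -16 * (35248) = -563968
Delta mod 53 = 5

Delta = 5 (mod 53)


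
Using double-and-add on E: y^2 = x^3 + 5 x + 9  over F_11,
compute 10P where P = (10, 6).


k = 10 = 1010_2 (binary, LSB first: 0101)
Double-and-add from P = (10, 6):
  bit 0 = 0: acc unchanged = O
  bit 1 = 1: acc = O + (0, 8) = (0, 8)
  bit 2 = 0: acc unchanged = (0, 8)
  bit 3 = 1: acc = (0, 8) + (2, 7) = (1, 9)

10P = (1, 9)


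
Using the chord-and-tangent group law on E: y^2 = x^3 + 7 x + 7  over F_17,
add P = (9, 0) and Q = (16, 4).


P != Q, so use the chord formula.
s = (y2 - y1) / (x2 - x1) = (4) / (7) mod 17 = 3
x3 = s^2 - x1 - x2 mod 17 = 3^2 - 9 - 16 = 1
y3 = s (x1 - x3) - y1 mod 17 = 3 * (9 - 1) - 0 = 7

P + Q = (1, 7)


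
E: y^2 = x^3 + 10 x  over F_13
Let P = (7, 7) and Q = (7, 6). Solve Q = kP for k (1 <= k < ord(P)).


Enumerate multiples of P until we hit Q = (7, 6):
  1P = (7, 7)
  2P = (0, 0)
  3P = (7, 6)
Match found at i = 3.

k = 3


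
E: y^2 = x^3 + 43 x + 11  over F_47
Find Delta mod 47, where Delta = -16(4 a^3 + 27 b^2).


4 a^3 + 27 b^2 = 4*43^3 + 27*11^2 = 318028 + 3267 = 321295
Delta = -16 * (321295) = -5140720
Delta mod 47 = 46

Delta = 46 (mod 47)


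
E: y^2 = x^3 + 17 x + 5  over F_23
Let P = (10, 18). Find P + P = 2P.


Doubling: s = (3 x1^2 + a) / (2 y1)
s = (3*10^2 + 17) / (2*18) mod 23 = 12
x3 = s^2 - 2 x1 mod 23 = 12^2 - 2*10 = 9
y3 = s (x1 - x3) - y1 mod 23 = 12 * (10 - 9) - 18 = 17

2P = (9, 17)


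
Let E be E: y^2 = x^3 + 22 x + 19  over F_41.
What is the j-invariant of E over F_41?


Delta = -16(4 a^3 + 27 b^2) mod 41 = 1
-1728 * (4 a)^3 = -1728 * (4*22)^3 mod 41 = 16
j = 16 * 1^(-1) mod 41 = 16

j = 16 (mod 41)


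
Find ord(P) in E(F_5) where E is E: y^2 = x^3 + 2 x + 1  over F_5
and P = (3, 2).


Compute successive multiples of P until we hit O:
  1P = (3, 2)
  2P = (0, 1)
  3P = (1, 2)
  4P = (1, 3)
  5P = (0, 4)
  6P = (3, 3)
  7P = O

ord(P) = 7


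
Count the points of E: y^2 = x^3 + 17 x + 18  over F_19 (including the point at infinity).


For each x in F_19, count y with y^2 = x^3 + 17 x + 18 mod 19:
  x = 1: RHS = 17, y in [6, 13]  -> 2 point(s)
  x = 3: RHS = 1, y in [1, 18]  -> 2 point(s)
  x = 4: RHS = 17, y in [6, 13]  -> 2 point(s)
  x = 5: RHS = 0, y in [0]  -> 1 point(s)
  x = 7: RHS = 5, y in [9, 10]  -> 2 point(s)
  x = 8: RHS = 1, y in [1, 18]  -> 2 point(s)
  x = 9: RHS = 7, y in [8, 11]  -> 2 point(s)
  x = 11: RHS = 16, y in [4, 15]  -> 2 point(s)
  x = 13: RHS = 4, y in [2, 17]  -> 2 point(s)
  x = 14: RHS = 17, y in [6, 13]  -> 2 point(s)
  x = 15: RHS = 0, y in [0]  -> 1 point(s)
  x = 16: RHS = 16, y in [4, 15]  -> 2 point(s)
  x = 18: RHS = 0, y in [0]  -> 1 point(s)
Affine points: 23. Add the point at infinity: total = 24.

#E(F_19) = 24


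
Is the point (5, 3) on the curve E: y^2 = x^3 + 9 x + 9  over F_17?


Check whether y^2 = x^3 + 9 x + 9 (mod 17) for (x, y) = (5, 3).
LHS: y^2 = 3^2 mod 17 = 9
RHS: x^3 + 9 x + 9 = 5^3 + 9*5 + 9 mod 17 = 9
LHS = RHS

Yes, on the curve


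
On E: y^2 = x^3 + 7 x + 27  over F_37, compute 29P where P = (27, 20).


k = 29 = 11101_2 (binary, LSB first: 10111)
Double-and-add from P = (27, 20):
  bit 0 = 1: acc = O + (27, 20) = (27, 20)
  bit 1 = 0: acc unchanged = (27, 20)
  bit 2 = 1: acc = (27, 20) + (24, 25) = (34, 4)
  bit 3 = 1: acc = (34, 4) + (25, 18) = (6, 10)
  bit 4 = 1: acc = (6, 10) + (12, 10) = (19, 27)

29P = (19, 27)


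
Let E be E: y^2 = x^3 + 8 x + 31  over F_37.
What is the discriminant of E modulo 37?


4 a^3 + 27 b^2 = 4*8^3 + 27*31^2 = 2048 + 25947 = 27995
Delta = -16 * (27995) = -447920
Delta mod 37 = 2

Delta = 2 (mod 37)


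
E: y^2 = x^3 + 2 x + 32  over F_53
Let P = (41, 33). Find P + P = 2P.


Doubling: s = (3 x1^2 + a) / (2 y1)
s = (3*41^2 + 2) / (2*33) mod 53 = 13
x3 = s^2 - 2 x1 mod 53 = 13^2 - 2*41 = 34
y3 = s (x1 - x3) - y1 mod 53 = 13 * (41 - 34) - 33 = 5

2P = (34, 5)


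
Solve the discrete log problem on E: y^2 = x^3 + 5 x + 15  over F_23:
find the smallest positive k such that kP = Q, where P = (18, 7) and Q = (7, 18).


Enumerate multiples of P until we hit Q = (7, 18):
  1P = (18, 7)
  2P = (22, 3)
  3P = (7, 5)
  4P = (14, 0)
  5P = (7, 18)
Match found at i = 5.

k = 5


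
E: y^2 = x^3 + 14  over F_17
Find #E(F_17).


For each x in F_17, count y with y^2 = x^3 + 0 x + 14 mod 17:
  x = 1: RHS = 15, y in [7, 10]  -> 2 point(s)
  x = 6: RHS = 9, y in [3, 14]  -> 2 point(s)
  x = 7: RHS = 0, y in [0]  -> 1 point(s)
  x = 8: RHS = 16, y in [4, 13]  -> 2 point(s)
  x = 11: RHS = 2, y in [6, 11]  -> 2 point(s)
  x = 12: RHS = 8, y in [5, 12]  -> 2 point(s)
  x = 13: RHS = 1, y in [1, 16]  -> 2 point(s)
  x = 14: RHS = 4, y in [2, 15]  -> 2 point(s)
  x = 16: RHS = 13, y in [8, 9]  -> 2 point(s)
Affine points: 17. Add the point at infinity: total = 18.

#E(F_17) = 18


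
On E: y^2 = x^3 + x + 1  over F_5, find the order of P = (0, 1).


Compute successive multiples of P until we hit O:
  1P = (0, 1)
  2P = (4, 2)
  3P = (2, 1)
  4P = (3, 4)
  5P = (3, 1)
  6P = (2, 4)
  7P = (4, 3)
  8P = (0, 4)
  ... (continuing to 9P)
  9P = O

ord(P) = 9


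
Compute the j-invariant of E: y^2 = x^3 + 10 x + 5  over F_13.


Delta = -16(4 a^3 + 27 b^2) mod 13 = 2
-1728 * (4 a)^3 = -1728 * (4*10)^3 mod 13 = 1
j = 1 * 2^(-1) mod 13 = 7

j = 7 (mod 13)


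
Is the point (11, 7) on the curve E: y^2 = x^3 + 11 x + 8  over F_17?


Check whether y^2 = x^3 + 11 x + 8 (mod 17) for (x, y) = (11, 7).
LHS: y^2 = 7^2 mod 17 = 15
RHS: x^3 + 11 x + 8 = 11^3 + 11*11 + 8 mod 17 = 15
LHS = RHS

Yes, on the curve


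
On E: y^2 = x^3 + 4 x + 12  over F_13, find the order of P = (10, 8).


Compute successive multiples of P until we hit O:
  1P = (10, 8)
  2P = (3, 8)
  3P = (0, 5)
  4P = (4, 12)
  5P = (11, 10)
  6P = (9, 7)
  7P = (8, 7)
  8P = (5, 1)
  ... (continuing to 19P)
  19P = O

ord(P) = 19


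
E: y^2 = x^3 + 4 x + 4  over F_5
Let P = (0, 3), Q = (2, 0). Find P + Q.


P != Q, so use the chord formula.
s = (y2 - y1) / (x2 - x1) = (2) / (2) mod 5 = 1
x3 = s^2 - x1 - x2 mod 5 = 1^2 - 0 - 2 = 4
y3 = s (x1 - x3) - y1 mod 5 = 1 * (0 - 4) - 3 = 3

P + Q = (4, 3)


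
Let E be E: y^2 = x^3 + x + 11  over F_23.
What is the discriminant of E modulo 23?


4 a^3 + 27 b^2 = 4*1^3 + 27*11^2 = 4 + 3267 = 3271
Delta = -16 * (3271) = -52336
Delta mod 23 = 12

Delta = 12 (mod 23)


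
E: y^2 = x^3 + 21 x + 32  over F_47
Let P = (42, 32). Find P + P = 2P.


Doubling: s = (3 x1^2 + a) / (2 y1)
s = (3*42^2 + 21) / (2*32) mod 47 = 25
x3 = s^2 - 2 x1 mod 47 = 25^2 - 2*42 = 24
y3 = s (x1 - x3) - y1 mod 47 = 25 * (42 - 24) - 32 = 42

2P = (24, 42)


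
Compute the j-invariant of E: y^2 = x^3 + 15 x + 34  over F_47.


Delta = -16(4 a^3 + 27 b^2) mod 47 = 42
-1728 * (4 a)^3 = -1728 * (4*15)^3 mod 47 = 9
j = 9 * 42^(-1) mod 47 = 17

j = 17 (mod 47)


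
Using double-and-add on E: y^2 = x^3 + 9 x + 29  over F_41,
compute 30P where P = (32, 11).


k = 30 = 11110_2 (binary, LSB first: 01111)
Double-and-add from P = (32, 11):
  bit 0 = 0: acc unchanged = O
  bit 1 = 1: acc = O + (34, 22) = (34, 22)
  bit 2 = 1: acc = (34, 22) + (12, 15) = (35, 28)
  bit 3 = 1: acc = (35, 28) + (8, 11) = (16, 28)
  bit 4 = 1: acc = (16, 28) + (23, 29) = (38, 4)

30P = (38, 4)


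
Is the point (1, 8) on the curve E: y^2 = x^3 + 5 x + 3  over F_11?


Check whether y^2 = x^3 + 5 x + 3 (mod 11) for (x, y) = (1, 8).
LHS: y^2 = 8^2 mod 11 = 9
RHS: x^3 + 5 x + 3 = 1^3 + 5*1 + 3 mod 11 = 9
LHS = RHS

Yes, on the curve


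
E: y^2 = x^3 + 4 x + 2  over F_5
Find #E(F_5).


For each x in F_5, count y with y^2 = x^3 + 4 x + 2 mod 5:
  x = 3: RHS = 1, y in [1, 4]  -> 2 point(s)
Affine points: 2. Add the point at infinity: total = 3.

#E(F_5) = 3


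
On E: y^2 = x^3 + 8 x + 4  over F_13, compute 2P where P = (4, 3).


Doubling: s = (3 x1^2 + a) / (2 y1)
s = (3*4^2 + 8) / (2*3) mod 13 = 5
x3 = s^2 - 2 x1 mod 13 = 5^2 - 2*4 = 4
y3 = s (x1 - x3) - y1 mod 13 = 5 * (4 - 4) - 3 = 10

2P = (4, 10)


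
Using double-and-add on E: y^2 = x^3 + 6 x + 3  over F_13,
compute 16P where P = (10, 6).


k = 16 = 10000_2 (binary, LSB first: 00001)
Double-and-add from P = (10, 6):
  bit 0 = 0: acc unchanged = O
  bit 1 = 0: acc unchanged = O
  bit 2 = 0: acc unchanged = O
  bit 3 = 0: acc unchanged = O
  bit 4 = 1: acc = O + (3, 3) = (3, 3)

16P = (3, 3)


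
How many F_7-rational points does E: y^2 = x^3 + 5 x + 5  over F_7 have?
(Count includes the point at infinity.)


For each x in F_7, count y with y^2 = x^3 + 5 x + 5 mod 7:
  x = 1: RHS = 4, y in [2, 5]  -> 2 point(s)
  x = 2: RHS = 2, y in [3, 4]  -> 2 point(s)
  x = 5: RHS = 1, y in [1, 6]  -> 2 point(s)
Affine points: 6. Add the point at infinity: total = 7.

#E(F_7) = 7


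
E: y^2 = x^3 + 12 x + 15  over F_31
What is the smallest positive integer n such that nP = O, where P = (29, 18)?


Compute successive multiples of P until we hit O:
  1P = (29, 18)
  2P = (1, 11)
  3P = (3, 4)
  4P = (18, 7)
  5P = (16, 26)
  6P = (26, 4)
  7P = (15, 6)
  8P = (20, 3)
  ... (continuing to 29P)
  29P = O

ord(P) = 29


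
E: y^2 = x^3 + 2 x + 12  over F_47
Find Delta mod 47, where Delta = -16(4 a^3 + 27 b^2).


4 a^3 + 27 b^2 = 4*2^3 + 27*12^2 = 32 + 3888 = 3920
Delta = -16 * (3920) = -62720
Delta mod 47 = 25

Delta = 25 (mod 47)


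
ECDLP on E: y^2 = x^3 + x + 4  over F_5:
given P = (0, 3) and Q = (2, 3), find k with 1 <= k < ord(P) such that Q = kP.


Enumerate multiples of P until we hit Q = (2, 3):
  1P = (0, 3)
  2P = (1, 1)
  3P = (3, 3)
  4P = (2, 2)
  5P = (2, 3)
Match found at i = 5.

k = 5


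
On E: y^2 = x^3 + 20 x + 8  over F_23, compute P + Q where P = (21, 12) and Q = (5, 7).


P != Q, so use the chord formula.
s = (y2 - y1) / (x2 - x1) = (18) / (7) mod 23 = 19
x3 = s^2 - x1 - x2 mod 23 = 19^2 - 21 - 5 = 13
y3 = s (x1 - x3) - y1 mod 23 = 19 * (21 - 13) - 12 = 2

P + Q = (13, 2)


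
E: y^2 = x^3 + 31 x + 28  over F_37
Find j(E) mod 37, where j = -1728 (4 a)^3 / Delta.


Delta = -16(4 a^3 + 27 b^2) mod 37 = 33
-1728 * (4 a)^3 = -1728 * (4*31)^3 mod 37 = 6
j = 6 * 33^(-1) mod 37 = 17

j = 17 (mod 37)


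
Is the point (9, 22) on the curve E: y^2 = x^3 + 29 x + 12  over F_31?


Check whether y^2 = x^3 + 29 x + 12 (mod 31) for (x, y) = (9, 22).
LHS: y^2 = 22^2 mod 31 = 19
RHS: x^3 + 29 x + 12 = 9^3 + 29*9 + 12 mod 31 = 10
LHS != RHS

No, not on the curve


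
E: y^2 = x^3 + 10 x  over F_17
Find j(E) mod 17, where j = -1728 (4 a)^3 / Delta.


Delta = -16(4 a^3 + 27 b^2) mod 17 = 5
-1728 * (4 a)^3 = -1728 * (4*10)^3 mod 17 = 4
j = 4 * 5^(-1) mod 17 = 11

j = 11 (mod 17)


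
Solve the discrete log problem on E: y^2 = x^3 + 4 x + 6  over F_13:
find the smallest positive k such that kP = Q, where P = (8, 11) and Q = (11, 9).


Enumerate multiples of P until we hit Q = (11, 9):
  1P = (8, 11)
  2P = (6, 8)
  3P = (11, 4)
  4P = (11, 9)
Match found at i = 4.

k = 4


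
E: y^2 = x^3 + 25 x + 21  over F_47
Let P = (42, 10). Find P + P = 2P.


Doubling: s = (3 x1^2 + a) / (2 y1)
s = (3*42^2 + 25) / (2*10) mod 47 = 5
x3 = s^2 - 2 x1 mod 47 = 5^2 - 2*42 = 35
y3 = s (x1 - x3) - y1 mod 47 = 5 * (42 - 35) - 10 = 25

2P = (35, 25)


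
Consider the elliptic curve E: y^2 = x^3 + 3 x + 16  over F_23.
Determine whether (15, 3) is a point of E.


Check whether y^2 = x^3 + 3 x + 16 (mod 23) for (x, y) = (15, 3).
LHS: y^2 = 3^2 mod 23 = 9
RHS: x^3 + 3 x + 16 = 15^3 + 3*15 + 16 mod 23 = 9
LHS = RHS

Yes, on the curve


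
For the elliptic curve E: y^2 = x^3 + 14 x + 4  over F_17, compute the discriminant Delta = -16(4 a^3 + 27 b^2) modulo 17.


4 a^3 + 27 b^2 = 4*14^3 + 27*4^2 = 10976 + 432 = 11408
Delta = -16 * (11408) = -182528
Delta mod 17 = 1

Delta = 1 (mod 17)


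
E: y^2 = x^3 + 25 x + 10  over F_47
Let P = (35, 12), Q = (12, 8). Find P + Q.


P != Q, so use the chord formula.
s = (y2 - y1) / (x2 - x1) = (43) / (24) mod 47 = 39
x3 = s^2 - x1 - x2 mod 47 = 39^2 - 35 - 12 = 17
y3 = s (x1 - x3) - y1 mod 47 = 39 * (35 - 17) - 12 = 32

P + Q = (17, 32)


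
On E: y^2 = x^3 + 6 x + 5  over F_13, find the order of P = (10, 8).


Compute successive multiples of P until we hit O:
  1P = (10, 8)
  2P = (10, 5)
  3P = O

ord(P) = 3


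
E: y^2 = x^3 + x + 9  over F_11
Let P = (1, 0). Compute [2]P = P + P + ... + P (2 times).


k = 2 = 10_2 (binary, LSB first: 01)
Double-and-add from P = (1, 0):
  bit 0 = 0: acc unchanged = O
  bit 1 = 1: acc = O + O = O

2P = O


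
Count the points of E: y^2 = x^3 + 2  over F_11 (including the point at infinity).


For each x in F_11, count y with y^2 = x^3 + 0 x + 2 mod 11:
  x = 1: RHS = 3, y in [5, 6]  -> 2 point(s)
  x = 4: RHS = 0, y in [0]  -> 1 point(s)
  x = 6: RHS = 9, y in [3, 8]  -> 2 point(s)
  x = 7: RHS = 4, y in [2, 9]  -> 2 point(s)
  x = 9: RHS = 5, y in [4, 7]  -> 2 point(s)
  x = 10: RHS = 1, y in [1, 10]  -> 2 point(s)
Affine points: 11. Add the point at infinity: total = 12.

#E(F_11) = 12


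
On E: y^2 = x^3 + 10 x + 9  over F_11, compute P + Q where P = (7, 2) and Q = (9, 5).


P != Q, so use the chord formula.
s = (y2 - y1) / (x2 - x1) = (3) / (2) mod 11 = 7
x3 = s^2 - x1 - x2 mod 11 = 7^2 - 7 - 9 = 0
y3 = s (x1 - x3) - y1 mod 11 = 7 * (7 - 0) - 2 = 3

P + Q = (0, 3)


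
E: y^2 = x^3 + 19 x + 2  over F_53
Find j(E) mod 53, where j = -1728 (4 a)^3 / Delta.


Delta = -16(4 a^3 + 27 b^2) mod 53 = 44
-1728 * (4 a)^3 = -1728 * (4*19)^3 mod 53 = 47
j = 47 * 44^(-1) mod 53 = 36

j = 36 (mod 53)


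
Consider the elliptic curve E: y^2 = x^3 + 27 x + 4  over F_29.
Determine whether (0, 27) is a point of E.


Check whether y^2 = x^3 + 27 x + 4 (mod 29) for (x, y) = (0, 27).
LHS: y^2 = 27^2 mod 29 = 4
RHS: x^3 + 27 x + 4 = 0^3 + 27*0 + 4 mod 29 = 4
LHS = RHS

Yes, on the curve


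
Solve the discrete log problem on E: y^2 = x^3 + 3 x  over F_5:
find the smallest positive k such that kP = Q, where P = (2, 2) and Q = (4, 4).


Enumerate multiples of P until we hit Q = (4, 4):
  1P = (2, 2)
  2P = (1, 3)
  3P = (3, 4)
  4P = (4, 4)
Match found at i = 4.

k = 4


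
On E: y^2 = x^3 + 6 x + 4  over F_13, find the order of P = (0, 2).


Compute successive multiples of P until we hit O:
  1P = (0, 2)
  2P = (12, 6)
  3P = (4, 1)
  4P = (5, 9)
  5P = (11, 6)
  6P = (6, 10)
  7P = (3, 7)
  8P = (7, 8)
  ... (continuing to 17P)
  17P = O

ord(P) = 17


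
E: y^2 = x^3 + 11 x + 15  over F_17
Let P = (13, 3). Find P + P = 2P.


Doubling: s = (3 x1^2 + a) / (2 y1)
s = (3*13^2 + 11) / (2*3) mod 17 = 7
x3 = s^2 - 2 x1 mod 17 = 7^2 - 2*13 = 6
y3 = s (x1 - x3) - y1 mod 17 = 7 * (13 - 6) - 3 = 12

2P = (6, 12)


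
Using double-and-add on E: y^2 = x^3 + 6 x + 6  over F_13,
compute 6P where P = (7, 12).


k = 6 = 110_2 (binary, LSB first: 011)
Double-and-add from P = (7, 12):
  bit 0 = 0: acc unchanged = O
  bit 1 = 1: acc = O + (11, 8) = (11, 8)
  bit 2 = 1: acc = (11, 8) + (1, 0) = (11, 5)

6P = (11, 5)


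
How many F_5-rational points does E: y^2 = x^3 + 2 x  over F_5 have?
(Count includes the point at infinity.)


For each x in F_5, count y with y^2 = x^3 + 2 x + 0 mod 5:
  x = 0: RHS = 0, y in [0]  -> 1 point(s)
Affine points: 1. Add the point at infinity: total = 2.

#E(F_5) = 2


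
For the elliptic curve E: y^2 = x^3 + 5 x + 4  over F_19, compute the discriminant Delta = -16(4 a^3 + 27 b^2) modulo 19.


4 a^3 + 27 b^2 = 4*5^3 + 27*4^2 = 500 + 432 = 932
Delta = -16 * (932) = -14912
Delta mod 19 = 3

Delta = 3 (mod 19)


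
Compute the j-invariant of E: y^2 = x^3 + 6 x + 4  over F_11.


Delta = -16(4 a^3 + 27 b^2) mod 11 = 10
-1728 * (4 a)^3 = -1728 * (4*6)^3 mod 11 = 3
j = 3 * 10^(-1) mod 11 = 8

j = 8 (mod 11)


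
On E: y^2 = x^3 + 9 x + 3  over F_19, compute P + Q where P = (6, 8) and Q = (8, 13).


P != Q, so use the chord formula.
s = (y2 - y1) / (x2 - x1) = (5) / (2) mod 19 = 12
x3 = s^2 - x1 - x2 mod 19 = 12^2 - 6 - 8 = 16
y3 = s (x1 - x3) - y1 mod 19 = 12 * (6 - 16) - 8 = 5

P + Q = (16, 5)


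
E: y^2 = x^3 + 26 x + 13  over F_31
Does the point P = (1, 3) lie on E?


Check whether y^2 = x^3 + 26 x + 13 (mod 31) for (x, y) = (1, 3).
LHS: y^2 = 3^2 mod 31 = 9
RHS: x^3 + 26 x + 13 = 1^3 + 26*1 + 13 mod 31 = 9
LHS = RHS

Yes, on the curve


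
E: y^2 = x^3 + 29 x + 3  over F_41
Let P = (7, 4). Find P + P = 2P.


Doubling: s = (3 x1^2 + a) / (2 y1)
s = (3*7^2 + 29) / (2*4) mod 41 = 22
x3 = s^2 - 2 x1 mod 41 = 22^2 - 2*7 = 19
y3 = s (x1 - x3) - y1 mod 41 = 22 * (7 - 19) - 4 = 19

2P = (19, 19)


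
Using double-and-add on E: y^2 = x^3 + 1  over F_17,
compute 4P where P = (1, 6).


k = 4 = 100_2 (binary, LSB first: 001)
Double-and-add from P = (1, 6):
  bit 0 = 0: acc unchanged = O
  bit 1 = 0: acc unchanged = O
  bit 2 = 1: acc = O + (7, 15) = (7, 15)

4P = (7, 15)


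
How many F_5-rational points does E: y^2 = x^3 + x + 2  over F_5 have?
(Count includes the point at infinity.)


For each x in F_5, count y with y^2 = x^3 + 1 x + 2 mod 5:
  x = 1: RHS = 4, y in [2, 3]  -> 2 point(s)
  x = 4: RHS = 0, y in [0]  -> 1 point(s)
Affine points: 3. Add the point at infinity: total = 4.

#E(F_5) = 4


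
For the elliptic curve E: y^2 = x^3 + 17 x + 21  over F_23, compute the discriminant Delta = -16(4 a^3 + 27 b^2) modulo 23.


4 a^3 + 27 b^2 = 4*17^3 + 27*21^2 = 19652 + 11907 = 31559
Delta = -16 * (31559) = -504944
Delta mod 23 = 21

Delta = 21 (mod 23)


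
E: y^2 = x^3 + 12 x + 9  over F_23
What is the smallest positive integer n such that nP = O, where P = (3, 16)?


Compute successive multiples of P until we hit O:
  1P = (3, 16)
  2P = (0, 20)
  3P = (9, 15)
  4P = (4, 11)
  5P = (18, 13)
  6P = (14, 0)
  7P = (18, 10)
  8P = (4, 12)
  ... (continuing to 12P)
  12P = O

ord(P) = 12


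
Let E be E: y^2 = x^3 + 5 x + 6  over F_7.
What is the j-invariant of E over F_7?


Delta = -16(4 a^3 + 27 b^2) mod 7 = 3
-1728 * (4 a)^3 = -1728 * (4*5)^3 mod 7 = 6
j = 6 * 3^(-1) mod 7 = 2

j = 2 (mod 7)


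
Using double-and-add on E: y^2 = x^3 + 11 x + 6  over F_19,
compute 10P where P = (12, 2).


k = 10 = 1010_2 (binary, LSB first: 0101)
Double-and-add from P = (12, 2):
  bit 0 = 0: acc unchanged = O
  bit 1 = 1: acc = O + (2, 13) = (2, 13)
  bit 2 = 0: acc unchanged = (2, 13)
  bit 3 = 1: acc = (2, 13) + (9, 6) = (9, 13)

10P = (9, 13)


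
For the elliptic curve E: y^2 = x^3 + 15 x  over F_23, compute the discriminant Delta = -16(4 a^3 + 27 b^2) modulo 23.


4 a^3 + 27 b^2 = 4*15^3 + 27*0^2 = 13500 + 0 = 13500
Delta = -16 * (13500) = -216000
Delta mod 23 = 16

Delta = 16 (mod 23)


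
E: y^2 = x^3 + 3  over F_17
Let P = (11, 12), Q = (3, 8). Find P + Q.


P != Q, so use the chord formula.
s = (y2 - y1) / (x2 - x1) = (13) / (9) mod 17 = 9
x3 = s^2 - x1 - x2 mod 17 = 9^2 - 11 - 3 = 16
y3 = s (x1 - x3) - y1 mod 17 = 9 * (11 - 16) - 12 = 11

P + Q = (16, 11)


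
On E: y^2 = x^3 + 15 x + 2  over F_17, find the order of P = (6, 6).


Compute successive multiples of P until we hit O:
  1P = (6, 6)
  2P = (7, 5)
  3P = (5, 10)
  4P = (5, 7)
  5P = (7, 12)
  6P = (6, 11)
  7P = O

ord(P) = 7


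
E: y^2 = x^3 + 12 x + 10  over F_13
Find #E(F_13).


For each x in F_13, count y with y^2 = x^3 + 12 x + 10 mod 13:
  x = 0: RHS = 10, y in [6, 7]  -> 2 point(s)
  x = 1: RHS = 10, y in [6, 7]  -> 2 point(s)
  x = 2: RHS = 3, y in [4, 9]  -> 2 point(s)
  x = 5: RHS = 0, y in [0]  -> 1 point(s)
  x = 6: RHS = 12, y in [5, 8]  -> 2 point(s)
  x = 10: RHS = 12, y in [5, 8]  -> 2 point(s)
  x = 11: RHS = 4, y in [2, 11]  -> 2 point(s)
  x = 12: RHS = 10, y in [6, 7]  -> 2 point(s)
Affine points: 15. Add the point at infinity: total = 16.

#E(F_13) = 16


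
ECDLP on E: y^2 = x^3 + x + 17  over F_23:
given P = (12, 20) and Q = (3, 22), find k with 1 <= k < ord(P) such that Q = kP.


Enumerate multiples of P until we hit Q = (3, 22):
  1P = (12, 20)
  2P = (2, 2)
  3P = (15, 16)
  4P = (8, 13)
  5P = (19, 8)
  6P = (17, 5)
  7P = (3, 22)
Match found at i = 7.

k = 7


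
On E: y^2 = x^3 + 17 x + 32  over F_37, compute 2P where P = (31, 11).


Doubling: s = (3 x1^2 + a) / (2 y1)
s = (3*31^2 + 17) / (2*11) mod 37 = 4
x3 = s^2 - 2 x1 mod 37 = 4^2 - 2*31 = 28
y3 = s (x1 - x3) - y1 mod 37 = 4 * (31 - 28) - 11 = 1

2P = (28, 1)


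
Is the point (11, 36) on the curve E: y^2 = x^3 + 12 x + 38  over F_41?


Check whether y^2 = x^3 + 12 x + 38 (mod 41) for (x, y) = (11, 36).
LHS: y^2 = 36^2 mod 41 = 25
RHS: x^3 + 12 x + 38 = 11^3 + 12*11 + 38 mod 41 = 25
LHS = RHS

Yes, on the curve


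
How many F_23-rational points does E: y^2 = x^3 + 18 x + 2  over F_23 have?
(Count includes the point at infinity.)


For each x in F_23, count y with y^2 = x^3 + 18 x + 2 mod 23:
  x = 0: RHS = 2, y in [5, 18]  -> 2 point(s)
  x = 2: RHS = 0, y in [0]  -> 1 point(s)
  x = 4: RHS = 0, y in [0]  -> 1 point(s)
  x = 6: RHS = 4, y in [2, 21]  -> 2 point(s)
  x = 10: RHS = 9, y in [3, 20]  -> 2 point(s)
  x = 11: RHS = 13, y in [6, 17]  -> 2 point(s)
  x = 13: RHS = 18, y in [8, 15]  -> 2 point(s)
  x = 14: RHS = 8, y in [10, 13]  -> 2 point(s)
  x = 15: RHS = 13, y in [6, 17]  -> 2 point(s)
  x = 16: RHS = 16, y in [4, 19]  -> 2 point(s)
  x = 17: RHS = 0, y in [0]  -> 1 point(s)
  x = 19: RHS = 4, y in [2, 21]  -> 2 point(s)
  x = 20: RHS = 13, y in [6, 17]  -> 2 point(s)
  x = 21: RHS = 4, y in [2, 21]  -> 2 point(s)
  x = 22: RHS = 6, y in [11, 12]  -> 2 point(s)
Affine points: 27. Add the point at infinity: total = 28.

#E(F_23) = 28


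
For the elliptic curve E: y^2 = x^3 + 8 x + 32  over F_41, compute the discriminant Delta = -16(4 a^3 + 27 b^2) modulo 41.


4 a^3 + 27 b^2 = 4*8^3 + 27*32^2 = 2048 + 27648 = 29696
Delta = -16 * (29696) = -475136
Delta mod 41 = 13

Delta = 13 (mod 41)


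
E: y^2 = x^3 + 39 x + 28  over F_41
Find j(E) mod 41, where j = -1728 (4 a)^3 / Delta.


Delta = -16(4 a^3 + 27 b^2) mod 41 = 33
-1728 * (4 a)^3 = -1728 * (4*39)^3 mod 41 = 38
j = 38 * 33^(-1) mod 41 = 26

j = 26 (mod 41)


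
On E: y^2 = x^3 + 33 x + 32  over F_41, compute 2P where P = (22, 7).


Doubling: s = (3 x1^2 + a) / (2 y1)
s = (3*22^2 + 33) / (2*7) mod 41 = 27
x3 = s^2 - 2 x1 mod 41 = 27^2 - 2*22 = 29
y3 = s (x1 - x3) - y1 mod 41 = 27 * (22 - 29) - 7 = 9

2P = (29, 9)


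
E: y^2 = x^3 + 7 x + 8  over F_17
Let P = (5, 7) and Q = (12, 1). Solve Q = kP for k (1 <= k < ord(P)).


Enumerate multiples of P until we hit Q = (12, 1):
  1P = (5, 7)
  2P = (8, 7)
  3P = (4, 10)
  4P = (0, 12)
  5P = (13, 1)
  6P = (7, 3)
  7P = (9, 1)
  8P = (1, 4)
  9P = (2, 8)
  10P = (12, 1)
Match found at i = 10.

k = 10


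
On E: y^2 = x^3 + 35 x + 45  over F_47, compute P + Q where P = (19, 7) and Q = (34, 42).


P != Q, so use the chord formula.
s = (y2 - y1) / (x2 - x1) = (35) / (15) mod 47 = 18
x3 = s^2 - x1 - x2 mod 47 = 18^2 - 19 - 34 = 36
y3 = s (x1 - x3) - y1 mod 47 = 18 * (19 - 36) - 7 = 16

P + Q = (36, 16)


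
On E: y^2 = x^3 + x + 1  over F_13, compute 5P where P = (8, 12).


k = 5 = 101_2 (binary, LSB first: 101)
Double-and-add from P = (8, 12):
  bit 0 = 1: acc = O + (8, 12) = (8, 12)
  bit 1 = 0: acc unchanged = (8, 12)
  bit 2 = 1: acc = (8, 12) + (4, 2) = (4, 11)

5P = (4, 11)


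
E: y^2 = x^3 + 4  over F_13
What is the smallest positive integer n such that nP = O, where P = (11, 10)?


Compute successive multiples of P until we hit O:
  1P = (11, 10)
  2P = (8, 10)
  3P = (7, 3)
  4P = (7, 10)
  5P = (8, 3)
  6P = (11, 3)
  7P = O

ord(P) = 7


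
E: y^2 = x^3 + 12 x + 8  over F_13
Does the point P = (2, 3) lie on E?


Check whether y^2 = x^3 + 12 x + 8 (mod 13) for (x, y) = (2, 3).
LHS: y^2 = 3^2 mod 13 = 9
RHS: x^3 + 12 x + 8 = 2^3 + 12*2 + 8 mod 13 = 1
LHS != RHS

No, not on the curve


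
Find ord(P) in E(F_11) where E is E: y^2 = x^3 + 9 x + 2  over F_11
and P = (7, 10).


Compute successive multiples of P until we hit O:
  1P = (7, 10)
  2P = (9, 3)
  3P = (10, 6)
  4P = (8, 6)
  5P = (1, 10)
  6P = (3, 1)
  7P = (4, 5)
  8P = (4, 6)
  ... (continuing to 15P)
  15P = O

ord(P) = 15


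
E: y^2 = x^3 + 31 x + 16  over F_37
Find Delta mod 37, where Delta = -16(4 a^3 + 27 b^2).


4 a^3 + 27 b^2 = 4*31^3 + 27*16^2 = 119164 + 6912 = 126076
Delta = -16 * (126076) = -2017216
Delta mod 37 = 24

Delta = 24 (mod 37)


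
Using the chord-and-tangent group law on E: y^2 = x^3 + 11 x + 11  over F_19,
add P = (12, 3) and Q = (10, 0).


P != Q, so use the chord formula.
s = (y2 - y1) / (x2 - x1) = (16) / (17) mod 19 = 11
x3 = s^2 - x1 - x2 mod 19 = 11^2 - 12 - 10 = 4
y3 = s (x1 - x3) - y1 mod 19 = 11 * (12 - 4) - 3 = 9

P + Q = (4, 9)


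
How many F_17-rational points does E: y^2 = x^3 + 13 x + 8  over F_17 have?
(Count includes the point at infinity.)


For each x in F_17, count y with y^2 = x^3 + 13 x + 8 mod 17:
  x = 0: RHS = 8, y in [5, 12]  -> 2 point(s)
  x = 2: RHS = 8, y in [5, 12]  -> 2 point(s)
  x = 6: RHS = 13, y in [8, 9]  -> 2 point(s)
  x = 7: RHS = 0, y in [0]  -> 1 point(s)
  x = 9: RHS = 4, y in [2, 15]  -> 2 point(s)
  x = 10: RHS = 16, y in [4, 13]  -> 2 point(s)
  x = 15: RHS = 8, y in [5, 12]  -> 2 point(s)
Affine points: 13. Add the point at infinity: total = 14.

#E(F_17) = 14


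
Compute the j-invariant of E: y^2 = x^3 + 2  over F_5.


Delta = -16(4 a^3 + 27 b^2) mod 5 = 2
-1728 * (4 a)^3 = -1728 * (4*0)^3 mod 5 = 0
j = 0 * 2^(-1) mod 5 = 0

j = 0 (mod 5)


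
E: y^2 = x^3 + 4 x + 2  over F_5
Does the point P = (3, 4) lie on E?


Check whether y^2 = x^3 + 4 x + 2 (mod 5) for (x, y) = (3, 4).
LHS: y^2 = 4^2 mod 5 = 1
RHS: x^3 + 4 x + 2 = 3^3 + 4*3 + 2 mod 5 = 1
LHS = RHS

Yes, on the curve


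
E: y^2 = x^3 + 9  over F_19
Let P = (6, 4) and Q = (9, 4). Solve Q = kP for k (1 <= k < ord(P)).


Enumerate multiples of P until we hit Q = (9, 4):
  1P = (6, 4)
  2P = (4, 4)
  3P = (9, 15)
  4P = (9, 4)
Match found at i = 4.

k = 4


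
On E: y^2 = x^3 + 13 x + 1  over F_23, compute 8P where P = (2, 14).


k = 8 = 1000_2 (binary, LSB first: 0001)
Double-and-add from P = (2, 14):
  bit 0 = 0: acc unchanged = O
  bit 1 = 0: acc unchanged = O
  bit 2 = 0: acc unchanged = O
  bit 3 = 1: acc = O + (14, 11) = (14, 11)

8P = (14, 11)


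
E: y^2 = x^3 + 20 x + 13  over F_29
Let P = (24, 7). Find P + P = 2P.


Doubling: s = (3 x1^2 + a) / (2 y1)
s = (3*24^2 + 20) / (2*7) mod 29 = 13
x3 = s^2 - 2 x1 mod 29 = 13^2 - 2*24 = 5
y3 = s (x1 - x3) - y1 mod 29 = 13 * (24 - 5) - 7 = 8

2P = (5, 8)


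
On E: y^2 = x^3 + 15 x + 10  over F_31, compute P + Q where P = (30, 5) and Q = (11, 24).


P != Q, so use the chord formula.
s = (y2 - y1) / (x2 - x1) = (19) / (12) mod 31 = 30
x3 = s^2 - x1 - x2 mod 31 = 30^2 - 30 - 11 = 22
y3 = s (x1 - x3) - y1 mod 31 = 30 * (30 - 22) - 5 = 18

P + Q = (22, 18)


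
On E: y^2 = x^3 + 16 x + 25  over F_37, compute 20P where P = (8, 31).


k = 20 = 10100_2 (binary, LSB first: 00101)
Double-and-add from P = (8, 31):
  bit 0 = 0: acc unchanged = O
  bit 1 = 0: acc unchanged = O
  bit 2 = 1: acc = O + (19, 26) = (19, 26)
  bit 3 = 0: acc unchanged = (19, 26)
  bit 4 = 1: acc = (19, 26) + (16, 14) = (18, 15)

20P = (18, 15)


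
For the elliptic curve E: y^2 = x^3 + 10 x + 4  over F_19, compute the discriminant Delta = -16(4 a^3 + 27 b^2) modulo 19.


4 a^3 + 27 b^2 = 4*10^3 + 27*4^2 = 4000 + 432 = 4432
Delta = -16 * (4432) = -70912
Delta mod 19 = 15

Delta = 15 (mod 19)


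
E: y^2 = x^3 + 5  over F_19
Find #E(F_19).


For each x in F_19, count y with y^2 = x^3 + 0 x + 5 mod 19:
  x = 0: RHS = 5, y in [9, 10]  -> 2 point(s)
  x = 1: RHS = 6, y in [5, 14]  -> 2 point(s)
  x = 5: RHS = 16, y in [4, 15]  -> 2 point(s)
  x = 7: RHS = 6, y in [5, 14]  -> 2 point(s)
  x = 8: RHS = 4, y in [2, 17]  -> 2 point(s)
  x = 10: RHS = 17, y in [6, 13]  -> 2 point(s)
  x = 11: RHS = 6, y in [5, 14]  -> 2 point(s)
  x = 12: RHS = 4, y in [2, 17]  -> 2 point(s)
  x = 13: RHS = 17, y in [6, 13]  -> 2 point(s)
  x = 15: RHS = 17, y in [6, 13]  -> 2 point(s)
  x = 16: RHS = 16, y in [4, 15]  -> 2 point(s)
  x = 17: RHS = 16, y in [4, 15]  -> 2 point(s)
  x = 18: RHS = 4, y in [2, 17]  -> 2 point(s)
Affine points: 26. Add the point at infinity: total = 27.

#E(F_19) = 27


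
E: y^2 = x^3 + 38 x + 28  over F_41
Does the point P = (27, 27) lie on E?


Check whether y^2 = x^3 + 38 x + 28 (mod 41) for (x, y) = (27, 27).
LHS: y^2 = 27^2 mod 41 = 32
RHS: x^3 + 38 x + 28 = 27^3 + 38*27 + 28 mod 41 = 32
LHS = RHS

Yes, on the curve


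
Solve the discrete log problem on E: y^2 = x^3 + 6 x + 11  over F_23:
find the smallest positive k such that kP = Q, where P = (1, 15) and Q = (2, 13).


Enumerate multiples of P until we hit Q = (2, 13):
  1P = (1, 15)
  2P = (2, 10)
  3P = (22, 21)
  4P = (9, 9)
  5P = (15, 7)
  6P = (20, 9)
  7P = (10, 6)
  8P = (13, 20)
  9P = (17, 9)
  10P = (17, 14)
  11P = (13, 3)
  12P = (10, 17)
  13P = (20, 14)
  14P = (15, 16)
  15P = (9, 14)
  16P = (22, 2)
  17P = (2, 13)
Match found at i = 17.

k = 17


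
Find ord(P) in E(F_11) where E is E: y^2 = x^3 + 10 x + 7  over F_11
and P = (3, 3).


Compute successive multiples of P until we hit O:
  1P = (3, 3)
  2P = (3, 8)
  3P = O

ord(P) = 3


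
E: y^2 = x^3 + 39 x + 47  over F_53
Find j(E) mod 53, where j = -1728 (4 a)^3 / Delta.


Delta = -16(4 a^3 + 27 b^2) mod 53 = 4
-1728 * (4 a)^3 = -1728 * (4*39)^3 mod 53 = 16
j = 16 * 4^(-1) mod 53 = 4

j = 4 (mod 53)


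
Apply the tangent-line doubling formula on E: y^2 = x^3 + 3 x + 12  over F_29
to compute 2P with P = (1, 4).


Doubling: s = (3 x1^2 + a) / (2 y1)
s = (3*1^2 + 3) / (2*4) mod 29 = 8
x3 = s^2 - 2 x1 mod 29 = 8^2 - 2*1 = 4
y3 = s (x1 - x3) - y1 mod 29 = 8 * (1 - 4) - 4 = 1

2P = (4, 1)


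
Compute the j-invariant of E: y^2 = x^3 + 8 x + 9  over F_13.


Delta = -16(4 a^3 + 27 b^2) mod 13 = 9
-1728 * (4 a)^3 = -1728 * (4*8)^3 mod 13 = 8
j = 8 * 9^(-1) mod 13 = 11

j = 11 (mod 13)


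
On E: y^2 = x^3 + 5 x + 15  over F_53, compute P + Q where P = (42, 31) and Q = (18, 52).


P != Q, so use the chord formula.
s = (y2 - y1) / (x2 - x1) = (21) / (29) mod 53 = 19
x3 = s^2 - x1 - x2 mod 53 = 19^2 - 42 - 18 = 36
y3 = s (x1 - x3) - y1 mod 53 = 19 * (42 - 36) - 31 = 30

P + Q = (36, 30)


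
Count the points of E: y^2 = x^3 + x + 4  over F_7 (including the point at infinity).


For each x in F_7, count y with y^2 = x^3 + 1 x + 4 mod 7:
  x = 0: RHS = 4, y in [2, 5]  -> 2 point(s)
  x = 2: RHS = 0, y in [0]  -> 1 point(s)
  x = 4: RHS = 2, y in [3, 4]  -> 2 point(s)
  x = 5: RHS = 1, y in [1, 6]  -> 2 point(s)
  x = 6: RHS = 2, y in [3, 4]  -> 2 point(s)
Affine points: 9. Add the point at infinity: total = 10.

#E(F_7) = 10


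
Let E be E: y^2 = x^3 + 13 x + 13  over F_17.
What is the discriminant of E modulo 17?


4 a^3 + 27 b^2 = 4*13^3 + 27*13^2 = 8788 + 4563 = 13351
Delta = -16 * (13351) = -213616
Delta mod 17 = 6

Delta = 6 (mod 17)


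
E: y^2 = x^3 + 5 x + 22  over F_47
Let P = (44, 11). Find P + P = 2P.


Doubling: s = (3 x1^2 + a) / (2 y1)
s = (3*44^2 + 5) / (2*11) mod 47 = 10
x3 = s^2 - 2 x1 mod 47 = 10^2 - 2*44 = 12
y3 = s (x1 - x3) - y1 mod 47 = 10 * (44 - 12) - 11 = 27

2P = (12, 27)


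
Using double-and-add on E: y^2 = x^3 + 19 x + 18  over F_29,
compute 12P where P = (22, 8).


k = 12 = 1100_2 (binary, LSB first: 0011)
Double-and-add from P = (22, 8):
  bit 0 = 0: acc unchanged = O
  bit 1 = 0: acc unchanged = O
  bit 2 = 1: acc = O + (2, 21) = (2, 21)
  bit 3 = 1: acc = (2, 21) + (1, 26) = (22, 21)

12P = (22, 21)


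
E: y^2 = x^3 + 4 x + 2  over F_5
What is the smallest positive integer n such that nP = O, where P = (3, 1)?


Compute successive multiples of P until we hit O:
  1P = (3, 1)
  2P = (3, 4)
  3P = O

ord(P) = 3


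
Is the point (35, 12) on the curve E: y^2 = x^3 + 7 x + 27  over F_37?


Check whether y^2 = x^3 + 7 x + 27 (mod 37) for (x, y) = (35, 12).
LHS: y^2 = 12^2 mod 37 = 33
RHS: x^3 + 7 x + 27 = 35^3 + 7*35 + 27 mod 37 = 5
LHS != RHS

No, not on the curve


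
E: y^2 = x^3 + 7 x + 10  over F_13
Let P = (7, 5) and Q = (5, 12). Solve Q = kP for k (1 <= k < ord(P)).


Enumerate multiples of P until we hit Q = (5, 12):
  1P = (7, 5)
  2P = (11, 1)
  3P = (9, 10)
  4P = (0, 6)
  5P = (10, 1)
  6P = (5, 1)
  7P = (5, 12)
Match found at i = 7.

k = 7


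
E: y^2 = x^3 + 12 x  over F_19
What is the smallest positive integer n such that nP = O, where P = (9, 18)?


Compute successive multiples of P until we hit O:
  1P = (9, 18)
  2P = (17, 14)
  3P = (17, 5)
  4P = (9, 1)
  5P = O

ord(P) = 5


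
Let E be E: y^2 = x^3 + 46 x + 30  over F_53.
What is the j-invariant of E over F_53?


Delta = -16(4 a^3 + 27 b^2) mod 53 = 18
-1728 * (4 a)^3 = -1728 * (4*46)^3 mod 53 = 2
j = 2 * 18^(-1) mod 53 = 6

j = 6 (mod 53)


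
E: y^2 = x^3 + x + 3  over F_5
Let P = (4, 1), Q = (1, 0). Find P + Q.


P != Q, so use the chord formula.
s = (y2 - y1) / (x2 - x1) = (4) / (2) mod 5 = 2
x3 = s^2 - x1 - x2 mod 5 = 2^2 - 4 - 1 = 4
y3 = s (x1 - x3) - y1 mod 5 = 2 * (4 - 4) - 1 = 4

P + Q = (4, 4)


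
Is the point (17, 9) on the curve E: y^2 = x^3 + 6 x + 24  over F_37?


Check whether y^2 = x^3 + 6 x + 24 (mod 37) for (x, y) = (17, 9).
LHS: y^2 = 9^2 mod 37 = 7
RHS: x^3 + 6 x + 24 = 17^3 + 6*17 + 24 mod 37 = 7
LHS = RHS

Yes, on the curve


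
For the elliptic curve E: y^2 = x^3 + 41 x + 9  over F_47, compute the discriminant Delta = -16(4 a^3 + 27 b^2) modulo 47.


4 a^3 + 27 b^2 = 4*41^3 + 27*9^2 = 275684 + 2187 = 277871
Delta = -16 * (277871) = -4445936
Delta mod 47 = 29

Delta = 29 (mod 47)


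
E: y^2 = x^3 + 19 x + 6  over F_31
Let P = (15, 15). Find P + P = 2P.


Doubling: s = (3 x1^2 + a) / (2 y1)
s = (3*15^2 + 19) / (2*15) mod 31 = 19
x3 = s^2 - 2 x1 mod 31 = 19^2 - 2*15 = 21
y3 = s (x1 - x3) - y1 mod 31 = 19 * (15 - 21) - 15 = 26

2P = (21, 26)


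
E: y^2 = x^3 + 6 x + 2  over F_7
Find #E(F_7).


For each x in F_7, count y with y^2 = x^3 + 6 x + 2 mod 7:
  x = 0: RHS = 2, y in [3, 4]  -> 2 point(s)
  x = 1: RHS = 2, y in [3, 4]  -> 2 point(s)
  x = 2: RHS = 1, y in [1, 6]  -> 2 point(s)
  x = 6: RHS = 2, y in [3, 4]  -> 2 point(s)
Affine points: 8. Add the point at infinity: total = 9.

#E(F_7) = 9
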